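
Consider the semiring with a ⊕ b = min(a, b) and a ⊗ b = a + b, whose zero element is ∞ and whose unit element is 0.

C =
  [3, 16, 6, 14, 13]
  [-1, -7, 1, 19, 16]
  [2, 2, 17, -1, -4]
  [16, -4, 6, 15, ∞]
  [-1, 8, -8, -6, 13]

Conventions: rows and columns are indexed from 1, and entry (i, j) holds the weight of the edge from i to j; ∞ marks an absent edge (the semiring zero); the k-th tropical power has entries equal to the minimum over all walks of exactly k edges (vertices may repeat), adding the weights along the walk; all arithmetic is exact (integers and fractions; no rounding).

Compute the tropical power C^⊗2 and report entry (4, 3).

C^⊗2:
  [6, 8, 5, 5, 2]
  [-8, -14, -6, 0, -3]
  [-5, -5, -12, -10, 9]
  [-5, -11, -3, 5, 2]
  [-6, -10, 0, -9, -12]
Key observation: the optimum is the walk 4->2->3, with weight (-4) + 1 = -3.
Optimal value attained by: walk 4->2->3.
Answer: (C^⊗2)[4][3] = -3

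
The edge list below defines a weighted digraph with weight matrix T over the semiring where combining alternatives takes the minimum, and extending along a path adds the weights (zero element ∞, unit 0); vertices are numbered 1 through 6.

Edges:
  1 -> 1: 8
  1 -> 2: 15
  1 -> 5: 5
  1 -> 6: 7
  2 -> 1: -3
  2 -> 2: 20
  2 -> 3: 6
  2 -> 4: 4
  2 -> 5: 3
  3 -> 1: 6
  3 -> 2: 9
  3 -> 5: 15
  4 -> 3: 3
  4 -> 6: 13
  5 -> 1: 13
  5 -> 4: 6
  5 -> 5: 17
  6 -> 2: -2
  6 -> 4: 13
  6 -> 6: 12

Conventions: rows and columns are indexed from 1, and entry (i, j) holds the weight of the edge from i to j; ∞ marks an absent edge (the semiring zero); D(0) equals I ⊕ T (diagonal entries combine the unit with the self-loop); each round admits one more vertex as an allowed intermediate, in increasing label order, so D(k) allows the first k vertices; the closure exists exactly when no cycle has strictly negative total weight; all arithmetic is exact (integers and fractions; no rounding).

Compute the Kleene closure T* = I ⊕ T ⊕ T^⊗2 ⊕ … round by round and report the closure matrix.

D(0):
  [0, 15, ∞, ∞, 5, 7]
  [-3, 0, 6, 4, 3, ∞]
  [6, 9, 0, ∞, 15, ∞]
  [∞, ∞, 3, 0, ∞, 13]
  [13, ∞, ∞, 6, 0, ∞]
  [∞, -2, ∞, 13, ∞, 0]
D(1):
  [0, 15, ∞, ∞, 5, 7]
  [-3, 0, 6, 4, 2, 4]
  [6, 9, 0, ∞, 11, 13]
  [∞, ∞, 3, 0, ∞, 13]
  [13, 28, ∞, 6, 0, 20]
  [∞, -2, ∞, 13, ∞, 0]
D(2):
  [0, 15, 21, 19, 5, 7]
  [-3, 0, 6, 4, 2, 4]
  [6, 9, 0, 13, 11, 13]
  [∞, ∞, 3, 0, ∞, 13]
  [13, 28, 34, 6, 0, 20]
  [-5, -2, 4, 2, 0, 0]
D(3):
  [0, 15, 21, 19, 5, 7]
  [-3, 0, 6, 4, 2, 4]
  [6, 9, 0, 13, 11, 13]
  [9, 12, 3, 0, 14, 13]
  [13, 28, 34, 6, 0, 20]
  [-5, -2, 4, 2, 0, 0]
D(4):
  [0, 15, 21, 19, 5, 7]
  [-3, 0, 6, 4, 2, 4]
  [6, 9, 0, 13, 11, 13]
  [9, 12, 3, 0, 14, 13]
  [13, 18, 9, 6, 0, 19]
  [-5, -2, 4, 2, 0, 0]
D(5):
  [0, 15, 14, 11, 5, 7]
  [-3, 0, 6, 4, 2, 4]
  [6, 9, 0, 13, 11, 13]
  [9, 12, 3, 0, 14, 13]
  [13, 18, 9, 6, 0, 19]
  [-5, -2, 4, 2, 0, 0]
D(6):
  [0, 5, 11, 9, 5, 7]
  [-3, 0, 6, 4, 2, 4]
  [6, 9, 0, 13, 11, 13]
  [8, 11, 3, 0, 13, 13]
  [13, 17, 9, 6, 0, 19]
  [-5, -2, 4, 2, 0, 0]
Answer: T* = [[0, 5, 11, 9, 5, 7], [-3, 0, 6, 4, 2, 4], [6, 9, 0, 13, 11, 13], [8, 11, 3, 0, 13, 13], [13, 17, 9, 6, 0, 19], [-5, -2, 4, 2, 0, 0]]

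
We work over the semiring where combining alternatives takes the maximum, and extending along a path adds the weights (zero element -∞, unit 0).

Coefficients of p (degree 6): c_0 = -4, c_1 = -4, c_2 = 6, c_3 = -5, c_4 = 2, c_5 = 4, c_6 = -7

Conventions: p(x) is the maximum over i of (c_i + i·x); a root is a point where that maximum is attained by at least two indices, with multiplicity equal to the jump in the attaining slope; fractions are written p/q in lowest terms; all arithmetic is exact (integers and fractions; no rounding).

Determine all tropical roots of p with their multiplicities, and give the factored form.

hull edge (i=0, c=-4) to (i=2, c=6): slope 5, span 2
hull edge (i=2, c=6) to (i=5, c=4): slope -2/3, span 3
hull edge (i=5, c=4) to (i=6, c=-7): slope -11, span 1
Factored form: p(x) = -7 ⊗ (x ⊕ (-5)) ⊗ (x ⊕ (-5)) ⊗ (x ⊕ 2/3) ⊗ (x ⊕ 2/3) ⊗ (x ⊕ 2/3) ⊗ (x ⊕ 11)
Answer: roots = -5 (mult 2), 2/3 (mult 3), 11 (mult 1)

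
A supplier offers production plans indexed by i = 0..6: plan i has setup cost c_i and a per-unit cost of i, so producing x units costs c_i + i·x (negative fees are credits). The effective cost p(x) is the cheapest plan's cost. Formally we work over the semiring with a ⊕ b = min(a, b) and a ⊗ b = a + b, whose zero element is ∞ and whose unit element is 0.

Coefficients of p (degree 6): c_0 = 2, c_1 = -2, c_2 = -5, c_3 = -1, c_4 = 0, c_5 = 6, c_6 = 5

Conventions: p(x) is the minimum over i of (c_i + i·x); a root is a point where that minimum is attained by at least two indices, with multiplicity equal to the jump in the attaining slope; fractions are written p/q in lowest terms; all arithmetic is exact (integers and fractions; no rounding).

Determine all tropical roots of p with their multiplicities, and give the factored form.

hull edge (i=0, c=2) to (i=1, c=-2): slope -4, span 1
hull edge (i=1, c=-2) to (i=2, c=-5): slope -3, span 1
hull edge (i=2, c=-5) to (i=6, c=5): slope 5/2, span 4
Factored form: p(x) = 5 ⊗ (x ⊕ (-5/2)) ⊗ (x ⊕ (-5/2)) ⊗ (x ⊕ (-5/2)) ⊗ (x ⊕ (-5/2)) ⊗ (x ⊕ 3) ⊗ (x ⊕ 4)
Answer: roots = -5/2 (mult 4), 3 (mult 1), 4 (mult 1)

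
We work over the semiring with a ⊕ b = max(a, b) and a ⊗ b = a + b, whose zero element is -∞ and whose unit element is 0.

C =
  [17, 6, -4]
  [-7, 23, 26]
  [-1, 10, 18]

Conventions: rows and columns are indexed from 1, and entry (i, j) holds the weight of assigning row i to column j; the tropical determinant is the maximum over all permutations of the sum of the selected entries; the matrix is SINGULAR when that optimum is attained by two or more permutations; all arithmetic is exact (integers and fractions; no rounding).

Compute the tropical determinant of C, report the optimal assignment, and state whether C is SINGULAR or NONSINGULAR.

σ = (1, 2, 3): 17 + 23 + 18 = 58
σ = (1, 3, 2): 17 + 26 + 10 = 53
σ = (2, 1, 3): 6 + (-7) + 18 = 17
σ = (2, 3, 1): 6 + 26 + (-1) = 31
σ = (3, 1, 2): (-4) + (-7) + 10 = -1
σ = (3, 2, 1): (-4) + 23 + (-1) = 18
Optimal value attained by: σ = (1, 2, 3).
Answer: det⊕(C) = 58; verdict: NONSINGULAR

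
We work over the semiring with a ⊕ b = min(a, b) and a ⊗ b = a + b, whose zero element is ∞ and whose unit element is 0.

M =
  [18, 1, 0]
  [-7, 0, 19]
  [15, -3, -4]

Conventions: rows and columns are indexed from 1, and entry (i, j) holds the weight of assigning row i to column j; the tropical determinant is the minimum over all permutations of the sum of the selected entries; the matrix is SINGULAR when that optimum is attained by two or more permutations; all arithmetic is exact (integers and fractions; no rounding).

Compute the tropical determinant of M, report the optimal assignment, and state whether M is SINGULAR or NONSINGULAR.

σ = (1, 2, 3): 18 + 0 + (-4) = 14
σ = (1, 3, 2): 18 + 19 + (-3) = 34
σ = (2, 1, 3): 1 + (-7) + (-4) = -10
σ = (2, 3, 1): 1 + 19 + 15 = 35
σ = (3, 1, 2): 0 + (-7) + (-3) = -10
σ = (3, 2, 1): 0 + 0 + 15 = 15
Optimal value attained by: σ = (2, 1, 3).
Answer: det⊕(M) = -10; verdict: SINGULAR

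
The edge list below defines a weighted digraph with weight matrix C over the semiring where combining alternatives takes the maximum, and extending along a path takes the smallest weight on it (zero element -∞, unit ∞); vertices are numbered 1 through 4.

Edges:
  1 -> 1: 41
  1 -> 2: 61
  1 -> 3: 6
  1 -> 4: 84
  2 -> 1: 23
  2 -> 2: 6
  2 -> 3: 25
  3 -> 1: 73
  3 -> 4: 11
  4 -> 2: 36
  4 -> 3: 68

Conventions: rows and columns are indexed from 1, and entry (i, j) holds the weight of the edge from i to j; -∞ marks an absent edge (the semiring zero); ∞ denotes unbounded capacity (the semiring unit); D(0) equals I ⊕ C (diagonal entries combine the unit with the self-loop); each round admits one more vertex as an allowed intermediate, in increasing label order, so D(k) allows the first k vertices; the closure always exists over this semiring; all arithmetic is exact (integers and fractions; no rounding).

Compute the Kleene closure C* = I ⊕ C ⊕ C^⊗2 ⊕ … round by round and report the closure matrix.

D(0):
  [∞, 61, 6, 84]
  [23, ∞, 25, -∞]
  [73, -∞, ∞, 11]
  [-∞, 36, 68, ∞]
D(1):
  [∞, 61, 6, 84]
  [23, ∞, 25, 23]
  [73, 61, ∞, 73]
  [-∞, 36, 68, ∞]
D(2):
  [∞, 61, 25, 84]
  [23, ∞, 25, 23]
  [73, 61, ∞, 73]
  [23, 36, 68, ∞]
D(3):
  [∞, 61, 25, 84]
  [25, ∞, 25, 25]
  [73, 61, ∞, 73]
  [68, 61, 68, ∞]
D(4):
  [∞, 61, 68, 84]
  [25, ∞, 25, 25]
  [73, 61, ∞, 73]
  [68, 61, 68, ∞]
Answer: C* = [[∞, 61, 68, 84], [25, ∞, 25, 25], [73, 61, ∞, 73], [68, 61, 68, ∞]]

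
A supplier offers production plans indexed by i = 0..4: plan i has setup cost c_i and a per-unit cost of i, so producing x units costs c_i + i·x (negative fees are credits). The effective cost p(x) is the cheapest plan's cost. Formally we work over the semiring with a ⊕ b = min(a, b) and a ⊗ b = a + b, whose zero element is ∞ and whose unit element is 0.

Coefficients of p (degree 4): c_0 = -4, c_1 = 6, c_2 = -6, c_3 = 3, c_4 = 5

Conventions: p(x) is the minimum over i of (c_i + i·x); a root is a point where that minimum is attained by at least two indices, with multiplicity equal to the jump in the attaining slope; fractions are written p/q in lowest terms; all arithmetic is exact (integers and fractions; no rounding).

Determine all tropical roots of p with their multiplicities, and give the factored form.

hull edge (i=0, c=-4) to (i=2, c=-6): slope -1, span 2
hull edge (i=2, c=-6) to (i=4, c=5): slope 11/2, span 2
Factored form: p(x) = 5 ⊗ (x ⊕ (-11/2)) ⊗ (x ⊕ (-11/2)) ⊗ (x ⊕ 1) ⊗ (x ⊕ 1)
Answer: roots = -11/2 (mult 2), 1 (mult 2)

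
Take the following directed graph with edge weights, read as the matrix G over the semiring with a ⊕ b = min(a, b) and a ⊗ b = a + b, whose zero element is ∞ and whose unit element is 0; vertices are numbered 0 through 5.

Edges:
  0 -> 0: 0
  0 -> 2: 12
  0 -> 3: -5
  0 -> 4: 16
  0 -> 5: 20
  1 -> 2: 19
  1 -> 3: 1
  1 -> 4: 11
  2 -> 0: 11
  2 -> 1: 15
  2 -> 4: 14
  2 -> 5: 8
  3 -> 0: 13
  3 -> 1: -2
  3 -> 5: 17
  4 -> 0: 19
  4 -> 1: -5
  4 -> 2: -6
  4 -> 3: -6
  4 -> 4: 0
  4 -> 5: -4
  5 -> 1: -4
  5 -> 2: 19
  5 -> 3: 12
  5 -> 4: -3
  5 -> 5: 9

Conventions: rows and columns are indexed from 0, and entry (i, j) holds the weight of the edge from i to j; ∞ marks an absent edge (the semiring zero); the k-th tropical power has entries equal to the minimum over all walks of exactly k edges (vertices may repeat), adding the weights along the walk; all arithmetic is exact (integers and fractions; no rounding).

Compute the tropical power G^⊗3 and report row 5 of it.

G^⊗2:
  [0, -7, 10, -5, 16, 12]
  [14, -1, 5, 5, 11, 7]
  [11, 4, 8, 6, 5, 10]
  [13, 13, 17, -1, 9, 26]
  [5, -8, -6, -6, -7, -4]
  [16, -8, -9, -9, -3, -7]
G^⊗3:
  [0, -7, 10, -6, 4, 12]
  [14, 3, 5, 0, 4, 7]
  [11, 0, -1, -1, 5, 1]
  [12, -3, 3, 3, 9, 5]
  [5, -12, -13, -13, -7, -11]
  [2, -11, -9, -9, -10, -7]
Answer: row 5 of G^⊗3 = [2, -11, -9, -9, -10, -7]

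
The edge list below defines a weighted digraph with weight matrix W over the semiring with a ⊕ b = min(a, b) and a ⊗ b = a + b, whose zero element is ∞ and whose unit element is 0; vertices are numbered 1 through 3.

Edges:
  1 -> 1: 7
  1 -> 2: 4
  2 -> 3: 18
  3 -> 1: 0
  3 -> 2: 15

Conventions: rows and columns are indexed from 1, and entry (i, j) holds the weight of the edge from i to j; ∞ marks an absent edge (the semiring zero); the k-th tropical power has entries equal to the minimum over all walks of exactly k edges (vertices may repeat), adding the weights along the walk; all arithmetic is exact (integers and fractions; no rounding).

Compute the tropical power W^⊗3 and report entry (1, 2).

W^⊗2:
  [14, 11, 22]
  [18, 33, ∞]
  [7, 4, 33]
W^⊗3:
  [21, 18, 29]
  [25, 22, 51]
  [14, 11, 22]
Key observation: the optimum is the walk 1->1->1->2, with weight 7 + 7 + 4 = 18.
Optimal value attained by: walk 1->1->1->2.
Answer: (W^⊗3)[1][2] = 18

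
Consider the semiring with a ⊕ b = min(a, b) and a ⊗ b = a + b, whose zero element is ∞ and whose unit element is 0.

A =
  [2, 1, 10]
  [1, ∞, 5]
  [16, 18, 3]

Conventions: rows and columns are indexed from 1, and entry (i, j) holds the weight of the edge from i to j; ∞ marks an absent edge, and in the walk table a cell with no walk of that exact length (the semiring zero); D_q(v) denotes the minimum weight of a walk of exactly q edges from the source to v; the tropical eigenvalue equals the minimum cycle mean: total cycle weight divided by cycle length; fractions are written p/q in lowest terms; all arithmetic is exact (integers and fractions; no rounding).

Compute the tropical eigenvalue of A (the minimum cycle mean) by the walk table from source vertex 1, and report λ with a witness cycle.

q=0: [0, ∞, ∞]
q=1: [2, 1, 10]
q=2: [2, 3, 6]
q=3: [4, 3, 8]
Optimal cycle mean attained by: cycle 1->2->1, total 1 + 1, length 2.
Answer: λ = 1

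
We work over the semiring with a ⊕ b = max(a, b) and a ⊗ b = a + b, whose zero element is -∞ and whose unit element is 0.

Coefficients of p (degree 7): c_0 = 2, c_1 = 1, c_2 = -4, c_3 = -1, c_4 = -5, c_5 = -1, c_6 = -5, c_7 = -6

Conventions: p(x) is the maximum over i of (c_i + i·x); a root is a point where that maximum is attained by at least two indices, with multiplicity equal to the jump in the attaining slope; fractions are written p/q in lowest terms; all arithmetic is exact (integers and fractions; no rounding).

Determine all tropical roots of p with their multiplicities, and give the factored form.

hull edge (i=0, c=2) to (i=5, c=-1): slope -3/5, span 5
hull edge (i=5, c=-1) to (i=7, c=-6): slope -5/2, span 2
Factored form: p(x) = -6 ⊗ (x ⊕ 3/5) ⊗ (x ⊕ 3/5) ⊗ (x ⊕ 3/5) ⊗ (x ⊕ 3/5) ⊗ (x ⊕ 3/5) ⊗ (x ⊕ 5/2) ⊗ (x ⊕ 5/2)
Answer: roots = 3/5 (mult 5), 5/2 (mult 2)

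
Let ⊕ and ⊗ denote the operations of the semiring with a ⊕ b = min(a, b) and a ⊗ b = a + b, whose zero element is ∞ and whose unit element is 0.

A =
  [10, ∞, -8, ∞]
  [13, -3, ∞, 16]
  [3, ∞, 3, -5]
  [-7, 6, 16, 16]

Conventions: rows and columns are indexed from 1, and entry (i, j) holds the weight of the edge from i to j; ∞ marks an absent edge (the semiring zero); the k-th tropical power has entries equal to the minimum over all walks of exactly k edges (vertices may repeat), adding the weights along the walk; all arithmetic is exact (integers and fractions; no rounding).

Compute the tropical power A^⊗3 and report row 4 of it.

A^⊗2:
  [-5, ∞, -5, -13]
  [9, -6, 5, 13]
  [-12, 1, -5, -2]
  [3, 3, -15, 11]
A^⊗3:
  [-20, -7, -13, -10]
  [6, -9, 1, 0]
  [-9, -2, -20, -10]
  [-12, 0, -12, -20]
Answer: row 4 of A^⊗3 = [-12, 0, -12, -20]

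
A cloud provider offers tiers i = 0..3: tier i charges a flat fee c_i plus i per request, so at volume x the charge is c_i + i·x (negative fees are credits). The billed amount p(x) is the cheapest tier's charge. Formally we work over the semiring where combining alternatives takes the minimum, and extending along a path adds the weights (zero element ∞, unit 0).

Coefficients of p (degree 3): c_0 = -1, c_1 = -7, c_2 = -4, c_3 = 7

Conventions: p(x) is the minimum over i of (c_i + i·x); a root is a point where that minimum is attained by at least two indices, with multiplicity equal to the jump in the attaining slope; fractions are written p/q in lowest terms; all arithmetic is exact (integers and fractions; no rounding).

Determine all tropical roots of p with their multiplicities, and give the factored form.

hull edge (i=0, c=-1) to (i=1, c=-7): slope -6, span 1
hull edge (i=1, c=-7) to (i=2, c=-4): slope 3, span 1
hull edge (i=2, c=-4) to (i=3, c=7): slope 11, span 1
Factored form: p(x) = 7 ⊗ (x ⊕ (-11)) ⊗ (x ⊕ (-3)) ⊗ (x ⊕ 6)
Answer: roots = -11 (mult 1), -3 (mult 1), 6 (mult 1)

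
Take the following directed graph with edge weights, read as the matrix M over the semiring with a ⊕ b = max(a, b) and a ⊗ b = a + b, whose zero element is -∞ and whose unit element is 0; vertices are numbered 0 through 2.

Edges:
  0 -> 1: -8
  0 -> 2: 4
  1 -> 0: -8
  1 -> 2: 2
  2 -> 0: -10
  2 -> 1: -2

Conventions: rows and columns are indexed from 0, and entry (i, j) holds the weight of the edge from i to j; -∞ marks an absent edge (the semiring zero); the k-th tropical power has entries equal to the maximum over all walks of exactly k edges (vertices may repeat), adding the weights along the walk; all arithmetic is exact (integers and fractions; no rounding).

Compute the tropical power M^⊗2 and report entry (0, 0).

M^⊗2:
  [-6, 2, -6]
  [-8, 0, -4]
  [-10, -18, 0]
Key observation: the optimum is the walk 0->2->0, with weight 4 + (-10) = -6.
Optimal value attained by: walk 0->2->0.
Answer: (M^⊗2)[0][0] = -6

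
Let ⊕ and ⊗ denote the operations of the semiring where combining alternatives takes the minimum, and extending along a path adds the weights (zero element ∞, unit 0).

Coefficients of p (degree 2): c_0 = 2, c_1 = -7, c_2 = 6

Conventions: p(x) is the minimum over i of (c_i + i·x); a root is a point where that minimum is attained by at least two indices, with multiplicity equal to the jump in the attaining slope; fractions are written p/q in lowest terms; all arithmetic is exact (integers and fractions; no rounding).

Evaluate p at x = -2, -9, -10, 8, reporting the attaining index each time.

p(-2) = min(2+0·(-2)=2, -7+1·(-2)=-9, 6+2·(-2)=2) = -9 (attained by i=1)
p(-9) = min(2+0·(-9)=2, -7+1·(-9)=-16, 6+2·(-9)=-12) = -16 (attained by i=1)
p(-10) = min(2+0·(-10)=2, -7+1·(-10)=-17, 6+2·(-10)=-14) = -17 (attained by i=1)
p(8) = min(2+0·8=2, -7+1·8=1, 6+2·8=22) = 1 (attained by i=1)
Answer: p(-2) = -9; p(-9) = -16; p(-10) = -17; p(8) = 1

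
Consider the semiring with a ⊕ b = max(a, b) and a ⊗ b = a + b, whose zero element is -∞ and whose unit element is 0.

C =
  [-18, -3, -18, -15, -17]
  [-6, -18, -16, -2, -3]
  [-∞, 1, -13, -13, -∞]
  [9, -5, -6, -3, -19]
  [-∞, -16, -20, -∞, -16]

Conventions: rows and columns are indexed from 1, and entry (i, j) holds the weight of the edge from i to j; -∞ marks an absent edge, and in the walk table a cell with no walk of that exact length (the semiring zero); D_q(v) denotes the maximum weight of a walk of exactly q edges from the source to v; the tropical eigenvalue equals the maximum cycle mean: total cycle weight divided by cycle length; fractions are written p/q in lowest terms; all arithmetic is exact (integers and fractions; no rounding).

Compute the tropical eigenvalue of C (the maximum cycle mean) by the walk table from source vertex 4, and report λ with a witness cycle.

q=0: [-∞, -∞, -∞, 0, -∞]
q=1: [9, -5, -6, -3, -19]
q=2: [6, 6, -9, -6, -8]
q=3: [3, 3, -10, 4, 3]
q=4: [13, 0, -2, 1, 0]
q=5: [10, 10, -5, -2, -3]
Optimal cycle mean attained by: cycle 1->2->4->1, total (-3) + (-2) + 9, length 3.
Answer: λ = 4/3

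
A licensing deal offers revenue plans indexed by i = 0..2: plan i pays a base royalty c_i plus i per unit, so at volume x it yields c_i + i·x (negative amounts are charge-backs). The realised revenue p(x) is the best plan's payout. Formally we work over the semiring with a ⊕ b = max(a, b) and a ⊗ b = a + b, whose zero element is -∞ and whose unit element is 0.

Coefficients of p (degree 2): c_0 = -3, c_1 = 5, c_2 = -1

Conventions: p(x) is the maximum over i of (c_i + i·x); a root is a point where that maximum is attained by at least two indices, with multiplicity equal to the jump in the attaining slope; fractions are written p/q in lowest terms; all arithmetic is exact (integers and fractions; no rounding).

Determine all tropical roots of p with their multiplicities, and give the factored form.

hull edge (i=0, c=-3) to (i=1, c=5): slope 8, span 1
hull edge (i=1, c=5) to (i=2, c=-1): slope -6, span 1
Factored form: p(x) = -1 ⊗ (x ⊕ (-8)) ⊗ (x ⊕ 6)
Answer: roots = -8 (mult 1), 6 (mult 1)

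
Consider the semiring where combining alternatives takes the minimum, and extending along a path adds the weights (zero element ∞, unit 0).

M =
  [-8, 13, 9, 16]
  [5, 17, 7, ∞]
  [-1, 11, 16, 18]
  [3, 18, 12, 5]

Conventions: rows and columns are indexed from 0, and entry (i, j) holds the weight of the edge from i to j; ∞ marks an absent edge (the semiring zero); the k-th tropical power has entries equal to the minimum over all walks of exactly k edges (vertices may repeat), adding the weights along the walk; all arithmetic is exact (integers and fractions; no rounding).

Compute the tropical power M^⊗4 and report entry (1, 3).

M^⊗2:
  [-16, 5, 1, 8]
  [-3, 18, 14, 21]
  [-9, 12, 8, 15]
  [-5, 16, 12, 10]
M^⊗3:
  [-24, -3, -7, 0]
  [-11, 10, 6, 13]
  [-17, 4, 0, 7]
  [-13, 8, 4, 11]
M^⊗4:
  [-32, -11, -15, -8]
  [-19, 2, -2, 5]
  [-25, -4, -8, -1]
  [-21, 0, -4, 3]
Key observation: the optimum is the walk 1->0->0->0->3, with weight 5 + (-8) + (-8) + 16 = 5.
Optimal value attained by: walk 1->0->0->0->3.
Answer: (M^⊗4)[1][3] = 5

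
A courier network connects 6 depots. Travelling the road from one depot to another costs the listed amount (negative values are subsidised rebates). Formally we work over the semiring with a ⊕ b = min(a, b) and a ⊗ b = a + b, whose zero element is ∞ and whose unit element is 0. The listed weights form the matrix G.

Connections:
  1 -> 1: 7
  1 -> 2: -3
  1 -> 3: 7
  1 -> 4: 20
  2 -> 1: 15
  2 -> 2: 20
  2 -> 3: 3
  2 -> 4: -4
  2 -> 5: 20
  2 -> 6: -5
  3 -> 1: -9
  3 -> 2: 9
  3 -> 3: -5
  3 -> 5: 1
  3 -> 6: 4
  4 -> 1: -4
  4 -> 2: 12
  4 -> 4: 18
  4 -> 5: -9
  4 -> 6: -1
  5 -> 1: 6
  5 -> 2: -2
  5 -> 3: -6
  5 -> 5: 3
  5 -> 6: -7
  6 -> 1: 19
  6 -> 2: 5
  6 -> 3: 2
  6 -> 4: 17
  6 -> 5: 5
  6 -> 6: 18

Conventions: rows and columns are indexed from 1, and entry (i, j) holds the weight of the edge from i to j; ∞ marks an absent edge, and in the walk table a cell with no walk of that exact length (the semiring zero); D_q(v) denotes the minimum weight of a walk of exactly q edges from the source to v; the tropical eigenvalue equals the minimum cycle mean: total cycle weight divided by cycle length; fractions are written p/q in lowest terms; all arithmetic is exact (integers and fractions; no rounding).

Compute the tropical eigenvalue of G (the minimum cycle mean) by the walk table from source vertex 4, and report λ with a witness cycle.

q=0: [∞, ∞, ∞, 0, ∞, ∞]
q=1: [-4, 12, ∞, 18, -9, -1]
q=2: [-3, -11, -15, 8, -6, -16]
q=3: [-24, -11, -20, -15, -14, -16]
q=4: [-29, -27, -25, -15, -24, -21]
q=5: [-34, -32, -30, -31, -24, -32]
q=6: [-39, -37, -35, -36, -40, -37]
Optimal cycle mean attained by: cycle 1->2->4->5->3->1, total (-3) + (-4) + (-9) + (-6) + (-9), length 5.
Answer: λ = -31/5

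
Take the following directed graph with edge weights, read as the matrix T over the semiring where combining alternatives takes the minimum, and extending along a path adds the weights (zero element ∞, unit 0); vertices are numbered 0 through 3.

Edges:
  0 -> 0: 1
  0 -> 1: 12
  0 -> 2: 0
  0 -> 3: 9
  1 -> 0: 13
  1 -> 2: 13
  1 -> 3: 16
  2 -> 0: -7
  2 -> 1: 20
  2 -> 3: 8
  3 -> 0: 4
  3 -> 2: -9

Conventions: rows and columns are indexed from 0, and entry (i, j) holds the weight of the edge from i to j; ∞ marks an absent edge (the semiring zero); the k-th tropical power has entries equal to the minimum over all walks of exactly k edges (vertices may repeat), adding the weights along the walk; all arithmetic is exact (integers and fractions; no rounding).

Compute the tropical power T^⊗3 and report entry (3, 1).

T^⊗2:
  [-7, 13, 0, 8]
  [6, 25, 7, 21]
  [-6, 5, -7, 2]
  [-16, 11, 4, -1]
T^⊗3:
  [-7, 5, -7, 2]
  [0, 18, 6, 15]
  [-14, 6, -7, 1]
  [-15, -4, -16, -7]
Key observation: the optimum is the walk 3->2->0->1, with weight (-9) + (-7) + 12 = -4.
Optimal value attained by: walk 3->2->0->1.
Answer: (T^⊗3)[3][1] = -4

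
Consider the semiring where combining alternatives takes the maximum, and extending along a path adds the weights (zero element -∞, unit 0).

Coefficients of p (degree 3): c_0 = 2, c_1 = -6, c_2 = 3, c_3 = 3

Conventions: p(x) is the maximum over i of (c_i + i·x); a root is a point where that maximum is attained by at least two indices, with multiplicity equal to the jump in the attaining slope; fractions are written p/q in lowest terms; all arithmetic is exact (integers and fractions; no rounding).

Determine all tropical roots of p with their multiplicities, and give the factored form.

hull edge (i=0, c=2) to (i=2, c=3): slope 1/2, span 2
hull edge (i=2, c=3) to (i=3, c=3): slope 0, span 1
Factored form: p(x) = 3 ⊗ (x ⊕ (-1/2)) ⊗ (x ⊕ (-1/2)) ⊗ (x ⊕ 0)
Answer: roots = -1/2 (mult 2), 0 (mult 1)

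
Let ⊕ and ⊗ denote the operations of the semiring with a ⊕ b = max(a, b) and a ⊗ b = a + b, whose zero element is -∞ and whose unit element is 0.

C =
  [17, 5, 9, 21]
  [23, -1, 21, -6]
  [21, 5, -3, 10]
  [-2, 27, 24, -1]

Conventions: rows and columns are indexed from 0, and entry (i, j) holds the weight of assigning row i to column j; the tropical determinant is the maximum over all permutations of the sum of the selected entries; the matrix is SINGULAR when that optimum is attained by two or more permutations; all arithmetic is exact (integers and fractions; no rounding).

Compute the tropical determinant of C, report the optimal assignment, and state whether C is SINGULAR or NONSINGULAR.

σ = (0, 1, 2, 3): 17 + (-1) + (-3) + (-1) = 12
σ = (0, 1, 3, 2): 17 + (-1) + 10 + 24 = 50
σ = (0, 2, 1, 3): 17 + 21 + 5 + (-1) = 42
σ = (0, 2, 3, 1): 17 + 21 + 10 + 27 = 75
σ = (0, 3, 1, 2): 17 + (-6) + 5 + 24 = 40
σ = (0, 3, 2, 1): 17 + (-6) + (-3) + 27 = 35
σ = (1, 0, 2, 3): 5 + 23 + (-3) + (-1) = 24
σ = (1, 0, 3, 2): 5 + 23 + 10 + 24 = 62
σ = (1, 2, 0, 3): 5 + 21 + 21 + (-1) = 46
σ = (1, 2, 3, 0): 5 + 21 + 10 + (-2) = 34
σ = (1, 3, 0, 2): 5 + (-6) + 21 + 24 = 44
σ = (1, 3, 2, 0): 5 + (-6) + (-3) + (-2) = -6
σ = (2, 0, 1, 3): 9 + 23 + 5 + (-1) = 36
σ = (2, 0, 3, 1): 9 + 23 + 10 + 27 = 69
σ = (2, 1, 0, 3): 9 + (-1) + 21 + (-1) = 28
σ = (2, 1, 3, 0): 9 + (-1) + 10 + (-2) = 16
σ = (2, 3, 0, 1): 9 + (-6) + 21 + 27 = 51
σ = (2, 3, 1, 0): 9 + (-6) + 5 + (-2) = 6
σ = (3, 0, 1, 2): 21 + 23 + 5 + 24 = 73
σ = (3, 0, 2, 1): 21 + 23 + (-3) + 27 = 68
σ = (3, 1, 0, 2): 21 + (-1) + 21 + 24 = 65
σ = (3, 1, 2, 0): 21 + (-1) + (-3) + (-2) = 15
σ = (3, 2, 0, 1): 21 + 21 + 21 + 27 = 90
σ = (3, 2, 1, 0): 21 + 21 + 5 + (-2) = 45
Optimal value attained by: σ = (3, 2, 0, 1).
Answer: det⊕(C) = 90; verdict: NONSINGULAR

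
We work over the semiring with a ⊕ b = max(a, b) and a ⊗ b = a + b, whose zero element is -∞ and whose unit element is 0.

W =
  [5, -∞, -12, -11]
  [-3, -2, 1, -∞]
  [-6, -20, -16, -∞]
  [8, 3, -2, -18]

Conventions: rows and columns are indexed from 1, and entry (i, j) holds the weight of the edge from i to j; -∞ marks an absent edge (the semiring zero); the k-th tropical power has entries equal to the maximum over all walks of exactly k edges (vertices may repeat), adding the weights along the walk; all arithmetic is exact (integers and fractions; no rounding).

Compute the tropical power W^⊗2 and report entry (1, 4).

W^⊗2:
  [10, -8, -7, -6]
  [2, -4, -1, -14]
  [-1, -22, -18, -17]
  [13, 1, 4, -3]
Key observation: the optimum is the walk 1->1->4, with weight 5 + (-11) = -6.
Optimal value attained by: walk 1->1->4.
Answer: (W^⊗2)[1][4] = -6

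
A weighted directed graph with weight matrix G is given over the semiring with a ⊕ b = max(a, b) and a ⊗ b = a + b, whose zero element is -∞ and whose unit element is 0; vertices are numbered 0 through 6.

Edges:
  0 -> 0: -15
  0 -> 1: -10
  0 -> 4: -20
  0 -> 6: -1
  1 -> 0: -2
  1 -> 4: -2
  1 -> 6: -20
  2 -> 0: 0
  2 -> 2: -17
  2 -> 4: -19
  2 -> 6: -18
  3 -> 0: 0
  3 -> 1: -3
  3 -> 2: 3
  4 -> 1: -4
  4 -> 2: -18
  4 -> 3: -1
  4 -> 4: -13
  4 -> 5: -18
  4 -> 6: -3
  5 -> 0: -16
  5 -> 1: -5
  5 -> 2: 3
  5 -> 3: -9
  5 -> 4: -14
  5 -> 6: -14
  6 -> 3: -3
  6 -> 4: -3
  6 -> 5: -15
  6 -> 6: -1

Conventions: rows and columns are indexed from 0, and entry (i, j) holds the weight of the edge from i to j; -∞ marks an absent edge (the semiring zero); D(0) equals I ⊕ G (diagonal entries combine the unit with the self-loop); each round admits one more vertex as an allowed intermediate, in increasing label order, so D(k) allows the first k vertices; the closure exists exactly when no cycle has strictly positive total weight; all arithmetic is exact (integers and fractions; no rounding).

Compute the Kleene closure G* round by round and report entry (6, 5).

D(0):
  [0, -10, -∞, -∞, -20, -∞, -1]
  [-2, 0, -∞, -∞, -2, -∞, -20]
  [0, -∞, 0, -∞, -19, -∞, -18]
  [0, -3, 3, 0, -∞, -∞, -∞]
  [-∞, -4, -18, -1, 0, -18, -3]
  [-16, -5, 3, -9, -14, 0, -14]
  [-∞, -∞, -∞, -3, -3, -15, 0]
D(1):
  [0, -10, -∞, -∞, -20, -∞, -1]
  [-2, 0, -∞, -∞, -2, -∞, -3]
  [0, -10, 0, -∞, -19, -∞, -1]
  [0, -3, 3, 0, -20, -∞, -1]
  [-∞, -4, -18, -1, 0, -18, -3]
  [-16, -5, 3, -9, -14, 0, -14]
  [-∞, -∞, -∞, -3, -3, -15, 0]
D(2):
  [0, -10, -∞, -∞, -12, -∞, -1]
  [-2, 0, -∞, -∞, -2, -∞, -3]
  [0, -10, 0, -∞, -12, -∞, -1]
  [0, -3, 3, 0, -5, -∞, -1]
  [-6, -4, -18, -1, 0, -18, -3]
  [-7, -5, 3, -9, -7, 0, -8]
  [-∞, -∞, -∞, -3, -3, -15, 0]
D(3):
  [0, -10, -∞, -∞, -12, -∞, -1]
  [-2, 0, -∞, -∞, -2, -∞, -3]
  [0, -10, 0, -∞, -12, -∞, -1]
  [3, -3, 3, 0, -5, -∞, 2]
  [-6, -4, -18, -1, 0, -18, -3]
  [3, -5, 3, -9, -7, 0, 2]
  [-∞, -∞, -∞, -3, -3, -15, 0]
D(4):
  [0, -10, -∞, -∞, -12, -∞, -1]
  [-2, 0, -∞, -∞, -2, -∞, -3]
  [0, -10, 0, -∞, -12, -∞, -1]
  [3, -3, 3, 0, -5, -∞, 2]
  [2, -4, 2, -1, 0, -18, 1]
  [3, -5, 3, -9, -7, 0, 2]
  [0, -6, 0, -3, -3, -15, 0]
D(5):
  [0, -10, -10, -13, -12, -30, -1]
  [0, 0, 0, -3, -2, -20, -1]
  [0, -10, 0, -13, -12, -30, -1]
  [3, -3, 3, 0, -5, -23, 2]
  [2, -4, 2, -1, 0, -18, 1]
  [3, -5, 3, -8, -7, 0, 2]
  [0, -6, 0, -3, -3, -15, 0]
D(6):
  [0, -10, -10, -13, -12, -30, -1]
  [0, 0, 0, -3, -2, -20, -1]
  [0, -10, 0, -13, -12, -30, -1]
  [3, -3, 3, 0, -5, -23, 2]
  [2, -4, 2, -1, 0, -18, 1]
  [3, -5, 3, -8, -7, 0, 2]
  [0, -6, 0, -3, -3, -15, 0]
D(7):
  [0, -7, -1, -4, -4, -16, -1]
  [0, 0, 0, -3, -2, -16, -1]
  [0, -7, 0, -4, -4, -16, -1]
  [3, -3, 3, 0, -1, -13, 2]
  [2, -4, 2, -1, 0, -14, 1]
  [3, -4, 3, -1, -1, 0, 2]
  [0, -6, 0, -3, -3, -15, 0]
Answer: G*[6][5] = -15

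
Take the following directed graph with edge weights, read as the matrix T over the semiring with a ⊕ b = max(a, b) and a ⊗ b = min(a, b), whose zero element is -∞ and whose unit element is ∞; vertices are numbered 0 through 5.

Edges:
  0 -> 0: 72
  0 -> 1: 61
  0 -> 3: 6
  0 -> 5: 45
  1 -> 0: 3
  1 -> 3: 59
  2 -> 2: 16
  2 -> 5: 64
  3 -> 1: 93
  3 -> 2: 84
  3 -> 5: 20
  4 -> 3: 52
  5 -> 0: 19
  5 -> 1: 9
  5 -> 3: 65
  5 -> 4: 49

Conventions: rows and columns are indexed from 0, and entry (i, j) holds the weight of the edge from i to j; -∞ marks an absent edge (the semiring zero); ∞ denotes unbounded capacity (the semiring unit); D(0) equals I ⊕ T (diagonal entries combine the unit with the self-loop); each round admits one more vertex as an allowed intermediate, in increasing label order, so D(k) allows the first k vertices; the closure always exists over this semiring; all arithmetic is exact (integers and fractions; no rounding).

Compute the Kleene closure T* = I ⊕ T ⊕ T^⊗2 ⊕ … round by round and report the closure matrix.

D(0):
  [∞, 61, -∞, 6, -∞, 45]
  [3, ∞, -∞, 59, -∞, -∞]
  [-∞, -∞, ∞, -∞, -∞, 64]
  [-∞, 93, 84, ∞, -∞, 20]
  [-∞, -∞, -∞, 52, ∞, -∞]
  [19, 9, -∞, 65, 49, ∞]
D(1):
  [∞, 61, -∞, 6, -∞, 45]
  [3, ∞, -∞, 59, -∞, 3]
  [-∞, -∞, ∞, -∞, -∞, 64]
  [-∞, 93, 84, ∞, -∞, 20]
  [-∞, -∞, -∞, 52, ∞, -∞]
  [19, 19, -∞, 65, 49, ∞]
D(2):
  [∞, 61, -∞, 59, -∞, 45]
  [3, ∞, -∞, 59, -∞, 3]
  [-∞, -∞, ∞, -∞, -∞, 64]
  [3, 93, 84, ∞, -∞, 20]
  [-∞, -∞, -∞, 52, ∞, -∞]
  [19, 19, -∞, 65, 49, ∞]
D(3):
  [∞, 61, -∞, 59, -∞, 45]
  [3, ∞, -∞, 59, -∞, 3]
  [-∞, -∞, ∞, -∞, -∞, 64]
  [3, 93, 84, ∞, -∞, 64]
  [-∞, -∞, -∞, 52, ∞, -∞]
  [19, 19, -∞, 65, 49, ∞]
D(4):
  [∞, 61, 59, 59, -∞, 59]
  [3, ∞, 59, 59, -∞, 59]
  [-∞, -∞, ∞, -∞, -∞, 64]
  [3, 93, 84, ∞, -∞, 64]
  [3, 52, 52, 52, ∞, 52]
  [19, 65, 65, 65, 49, ∞]
D(5):
  [∞, 61, 59, 59, -∞, 59]
  [3, ∞, 59, 59, -∞, 59]
  [-∞, -∞, ∞, -∞, -∞, 64]
  [3, 93, 84, ∞, -∞, 64]
  [3, 52, 52, 52, ∞, 52]
  [19, 65, 65, 65, 49, ∞]
D(6):
  [∞, 61, 59, 59, 49, 59]
  [19, ∞, 59, 59, 49, 59]
  [19, 64, ∞, 64, 49, 64]
  [19, 93, 84, ∞, 49, 64]
  [19, 52, 52, 52, ∞, 52]
  [19, 65, 65, 65, 49, ∞]
Answer: T* = [[∞, 61, 59, 59, 49, 59], [19, ∞, 59, 59, 49, 59], [19, 64, ∞, 64, 49, 64], [19, 93, 84, ∞, 49, 64], [19, 52, 52, 52, ∞, 52], [19, 65, 65, 65, 49, ∞]]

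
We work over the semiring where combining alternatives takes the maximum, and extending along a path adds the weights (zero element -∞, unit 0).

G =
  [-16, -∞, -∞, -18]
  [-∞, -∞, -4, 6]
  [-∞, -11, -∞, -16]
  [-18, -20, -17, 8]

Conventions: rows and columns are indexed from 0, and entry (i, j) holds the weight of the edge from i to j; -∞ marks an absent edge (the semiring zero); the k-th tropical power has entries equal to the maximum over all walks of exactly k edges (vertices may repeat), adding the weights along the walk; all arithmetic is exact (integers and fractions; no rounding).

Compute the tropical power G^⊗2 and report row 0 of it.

G^⊗2:
  [-32, -38, -35, -10]
  [-12, -14, -11, 14]
  [-34, -36, -15, -5]
  [-10, -12, -9, 16]
Answer: row 0 of G^⊗2 = [-32, -38, -35, -10]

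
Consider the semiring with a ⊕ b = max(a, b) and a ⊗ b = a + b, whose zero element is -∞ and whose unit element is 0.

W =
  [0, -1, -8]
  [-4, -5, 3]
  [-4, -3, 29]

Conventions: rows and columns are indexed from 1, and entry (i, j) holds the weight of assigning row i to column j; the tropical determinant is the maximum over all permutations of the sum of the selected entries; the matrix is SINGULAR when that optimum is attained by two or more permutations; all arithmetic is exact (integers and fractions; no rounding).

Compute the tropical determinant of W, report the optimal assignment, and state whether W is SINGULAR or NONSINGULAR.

σ = (1, 2, 3): 0 + (-5) + 29 = 24
σ = (1, 3, 2): 0 + 3 + (-3) = 0
σ = (2, 1, 3): (-1) + (-4) + 29 = 24
σ = (2, 3, 1): (-1) + 3 + (-4) = -2
σ = (3, 1, 2): (-8) + (-4) + (-3) = -15
σ = (3, 2, 1): (-8) + (-5) + (-4) = -17
Optimal value attained by: σ = (1, 2, 3).
Answer: det⊕(W) = 24; verdict: SINGULAR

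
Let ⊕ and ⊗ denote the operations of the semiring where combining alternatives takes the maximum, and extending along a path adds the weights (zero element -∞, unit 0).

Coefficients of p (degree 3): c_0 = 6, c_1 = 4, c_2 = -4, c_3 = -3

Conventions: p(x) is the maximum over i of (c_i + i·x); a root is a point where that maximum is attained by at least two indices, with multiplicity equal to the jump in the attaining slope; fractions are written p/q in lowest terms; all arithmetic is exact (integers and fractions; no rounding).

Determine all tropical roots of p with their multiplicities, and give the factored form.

hull edge (i=0, c=6) to (i=1, c=4): slope -2, span 1
hull edge (i=1, c=4) to (i=3, c=-3): slope -7/2, span 2
Factored form: p(x) = -3 ⊗ (x ⊕ 2) ⊗ (x ⊕ 7/2) ⊗ (x ⊕ 7/2)
Answer: roots = 2 (mult 1), 7/2 (mult 2)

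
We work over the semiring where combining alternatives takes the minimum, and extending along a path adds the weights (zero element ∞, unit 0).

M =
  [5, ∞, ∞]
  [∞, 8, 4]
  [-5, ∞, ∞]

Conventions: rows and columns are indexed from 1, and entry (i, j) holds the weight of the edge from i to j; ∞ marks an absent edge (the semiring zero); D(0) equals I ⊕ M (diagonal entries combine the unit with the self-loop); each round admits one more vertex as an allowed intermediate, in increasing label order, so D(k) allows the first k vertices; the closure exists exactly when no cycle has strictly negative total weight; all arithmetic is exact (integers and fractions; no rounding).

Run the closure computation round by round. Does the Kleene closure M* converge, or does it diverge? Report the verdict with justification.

D(0):
  [0, ∞, ∞]
  [∞, 0, 4]
  [-5, ∞, 0]
D(1):
  [0, ∞, ∞]
  [∞, 0, 4]
  [-5, ∞, 0]
D(2):
  [0, ∞, ∞]
  [∞, 0, 4]
  [-5, ∞, 0]
D(3):
  [0, ∞, ∞]
  [-1, 0, 4]
  [-5, ∞, 0]
Key observation: every diagonal entry stays at the unit through all rounds, so no improving cycle exists.
Answer: CONVERGES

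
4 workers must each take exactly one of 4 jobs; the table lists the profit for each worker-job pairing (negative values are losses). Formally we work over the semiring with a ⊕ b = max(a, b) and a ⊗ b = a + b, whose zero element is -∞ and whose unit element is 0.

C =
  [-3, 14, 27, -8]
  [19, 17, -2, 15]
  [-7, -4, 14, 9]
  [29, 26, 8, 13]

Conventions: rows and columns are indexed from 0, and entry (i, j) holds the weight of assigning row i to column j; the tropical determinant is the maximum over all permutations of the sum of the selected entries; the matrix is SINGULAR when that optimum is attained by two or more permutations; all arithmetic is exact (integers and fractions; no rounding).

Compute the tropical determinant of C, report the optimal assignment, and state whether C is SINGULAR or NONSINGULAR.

σ = (0, 1, 2, 3): (-3) + 17 + 14 + 13 = 41
σ = (0, 1, 3, 2): (-3) + 17 + 9 + 8 = 31
σ = (0, 2, 1, 3): (-3) + (-2) + (-4) + 13 = 4
σ = (0, 2, 3, 1): (-3) + (-2) + 9 + 26 = 30
σ = (0, 3, 1, 2): (-3) + 15 + (-4) + 8 = 16
σ = (0, 3, 2, 1): (-3) + 15 + 14 + 26 = 52
σ = (1, 0, 2, 3): 14 + 19 + 14 + 13 = 60
σ = (1, 0, 3, 2): 14 + 19 + 9 + 8 = 50
σ = (1, 2, 0, 3): 14 + (-2) + (-7) + 13 = 18
σ = (1, 2, 3, 0): 14 + (-2) + 9 + 29 = 50
σ = (1, 3, 0, 2): 14 + 15 + (-7) + 8 = 30
σ = (1, 3, 2, 0): 14 + 15 + 14 + 29 = 72
σ = (2, 0, 1, 3): 27 + 19 + (-4) + 13 = 55
σ = (2, 0, 3, 1): 27 + 19 + 9 + 26 = 81
σ = (2, 1, 0, 3): 27 + 17 + (-7) + 13 = 50
σ = (2, 1, 3, 0): 27 + 17 + 9 + 29 = 82
σ = (2, 3, 0, 1): 27 + 15 + (-7) + 26 = 61
σ = (2, 3, 1, 0): 27 + 15 + (-4) + 29 = 67
σ = (3, 0, 1, 2): (-8) + 19 + (-4) + 8 = 15
σ = (3, 0, 2, 1): (-8) + 19 + 14 + 26 = 51
σ = (3, 1, 0, 2): (-8) + 17 + (-7) + 8 = 10
σ = (3, 1, 2, 0): (-8) + 17 + 14 + 29 = 52
σ = (3, 2, 0, 1): (-8) + (-2) + (-7) + 26 = 9
σ = (3, 2, 1, 0): (-8) + (-2) + (-4) + 29 = 15
Optimal value attained by: σ = (2, 1, 3, 0).
Answer: det⊕(C) = 82; verdict: NONSINGULAR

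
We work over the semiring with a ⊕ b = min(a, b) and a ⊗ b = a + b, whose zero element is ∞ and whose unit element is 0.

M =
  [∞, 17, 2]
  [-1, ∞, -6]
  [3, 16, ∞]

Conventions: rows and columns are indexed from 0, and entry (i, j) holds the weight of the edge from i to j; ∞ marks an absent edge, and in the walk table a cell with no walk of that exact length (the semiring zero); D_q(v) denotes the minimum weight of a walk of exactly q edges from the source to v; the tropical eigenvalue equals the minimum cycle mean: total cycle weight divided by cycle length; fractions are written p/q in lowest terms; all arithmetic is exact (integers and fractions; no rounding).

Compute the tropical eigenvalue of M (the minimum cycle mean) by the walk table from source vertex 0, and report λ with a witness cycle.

q=0: [0, ∞, ∞]
q=1: [∞, 17, 2]
q=2: [5, 18, 11]
q=3: [14, 22, 7]
Optimal cycle mean attained by: cycle 0->2->0, total 2 + 3, length 2.
Answer: λ = 5/2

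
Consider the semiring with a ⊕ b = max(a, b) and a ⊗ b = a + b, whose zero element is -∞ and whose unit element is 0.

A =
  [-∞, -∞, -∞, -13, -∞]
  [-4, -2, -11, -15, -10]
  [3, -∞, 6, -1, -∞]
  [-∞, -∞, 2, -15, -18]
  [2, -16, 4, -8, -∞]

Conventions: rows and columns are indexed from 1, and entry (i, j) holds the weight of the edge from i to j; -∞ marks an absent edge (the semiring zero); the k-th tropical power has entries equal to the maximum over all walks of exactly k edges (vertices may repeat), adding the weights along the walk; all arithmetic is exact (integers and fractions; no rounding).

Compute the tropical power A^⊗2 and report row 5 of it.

A^⊗2:
  [-∞, -∞, -11, -28, -31]
  [-6, -4, -5, -12, -12]
  [9, -∞, 12, 5, -19]
  [5, -34, 8, 1, -33]
  [7, -18, 10, 3, -26]
Answer: row 5 of A^⊗2 = [7, -18, 10, 3, -26]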